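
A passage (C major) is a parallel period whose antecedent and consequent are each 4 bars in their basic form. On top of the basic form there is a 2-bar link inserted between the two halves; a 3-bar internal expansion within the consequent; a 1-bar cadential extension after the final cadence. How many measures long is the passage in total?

Basic parallel period: 4 + 4 = 8 bars.
8 (basic form) + 2 (link) + 3 (internal expansion) + 1 (cadential extension) = 14.

14 measures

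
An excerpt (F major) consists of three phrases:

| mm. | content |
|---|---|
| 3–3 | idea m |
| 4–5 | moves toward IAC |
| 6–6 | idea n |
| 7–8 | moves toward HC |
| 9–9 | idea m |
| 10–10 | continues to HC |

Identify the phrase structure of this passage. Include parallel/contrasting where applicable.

phrase group

The final phrase closes with a half cadence, which is not stronger than the preceding half cadence; the 3 phrases lack an overall antecedent–consequent design and so form a phrase group.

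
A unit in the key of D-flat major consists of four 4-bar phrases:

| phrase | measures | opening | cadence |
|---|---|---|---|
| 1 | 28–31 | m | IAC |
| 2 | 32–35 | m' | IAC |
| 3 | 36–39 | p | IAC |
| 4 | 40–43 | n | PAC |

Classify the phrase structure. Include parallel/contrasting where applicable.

Four phrases in two halves: the first half (bars 28-35) ends with an imperfect authentic cadence, the second (bars 36-43) with a perfect authentic cadence — a large antecedent–consequent pair, i.e. a double period.
Phrase 3 begins with different material from phrase 1, making it contrasting.

contrasting double period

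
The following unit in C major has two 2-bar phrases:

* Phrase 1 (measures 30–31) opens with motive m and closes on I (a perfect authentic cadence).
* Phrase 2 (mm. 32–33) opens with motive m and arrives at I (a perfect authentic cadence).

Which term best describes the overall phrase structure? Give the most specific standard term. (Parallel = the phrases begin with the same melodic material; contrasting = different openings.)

Both phrases have the same opening (m) and the same cadence (perfect authentic cadence): the second is a restatement, not a consequent, so this is a repeated phrase rather than a period.

repeated phrase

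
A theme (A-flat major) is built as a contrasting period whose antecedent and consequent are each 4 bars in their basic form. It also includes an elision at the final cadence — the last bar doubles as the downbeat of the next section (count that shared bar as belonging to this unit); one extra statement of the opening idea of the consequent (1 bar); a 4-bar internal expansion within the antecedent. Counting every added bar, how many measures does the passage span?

Basic contrasting period: 4 + 4 = 8 bars.
8 (basic form) + 1 (extra statement) + 4 (internal expansion) = 13.
The elision shares a bar with the next section but does not change this unit's count.

13 measures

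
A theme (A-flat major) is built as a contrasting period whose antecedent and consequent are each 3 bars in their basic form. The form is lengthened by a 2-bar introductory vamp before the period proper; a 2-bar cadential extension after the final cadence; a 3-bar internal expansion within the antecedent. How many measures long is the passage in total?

Basic contrasting period: 3 + 3 = 6 bars.
6 (basic form) + 2 (introduction) + 2 (cadential extension) + 3 (internal expansion) = 13.

13 measures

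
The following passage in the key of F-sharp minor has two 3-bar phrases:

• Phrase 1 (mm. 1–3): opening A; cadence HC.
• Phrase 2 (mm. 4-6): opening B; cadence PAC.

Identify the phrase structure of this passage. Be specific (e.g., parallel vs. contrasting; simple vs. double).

Phrase 1 ends with a half cadence (weaker) and phrase 2 with a perfect authentic cadence (stronger): antecedent + consequent = a period.
The two phrases open with different material (A / B), so the period is contrasting.

contrasting period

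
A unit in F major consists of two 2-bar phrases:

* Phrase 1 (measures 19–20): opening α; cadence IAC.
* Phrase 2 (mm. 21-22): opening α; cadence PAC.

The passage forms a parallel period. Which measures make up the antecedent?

The phrase ending with the weaker cadence (imperfect authentic cadence) is the antecedent; the one ending more conclusively (perfect authentic cadence) is the consequent. The antecedent is measures 19–20.

measures 19–20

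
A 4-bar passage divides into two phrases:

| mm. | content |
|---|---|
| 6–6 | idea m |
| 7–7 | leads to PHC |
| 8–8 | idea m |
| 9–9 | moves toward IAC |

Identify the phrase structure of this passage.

parallel period

Phrase 1 ends with a Phrygian half cadence (weaker) and phrase 2 with an imperfect authentic cadence (stronger): antecedent + consequent = a period.
The two phrases open with the same material (m / m), so the period is parallel.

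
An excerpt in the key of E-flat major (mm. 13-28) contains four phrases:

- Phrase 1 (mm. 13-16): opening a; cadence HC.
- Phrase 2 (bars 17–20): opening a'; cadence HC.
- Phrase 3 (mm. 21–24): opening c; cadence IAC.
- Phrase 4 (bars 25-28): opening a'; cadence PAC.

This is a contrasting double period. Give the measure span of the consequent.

In a double period the first pair of phrases (ending half cadence) is the large antecedent and the second pair (ending perfect authentic cadence) is the large consequent; the consequent is measures 21–28.

measures 21–28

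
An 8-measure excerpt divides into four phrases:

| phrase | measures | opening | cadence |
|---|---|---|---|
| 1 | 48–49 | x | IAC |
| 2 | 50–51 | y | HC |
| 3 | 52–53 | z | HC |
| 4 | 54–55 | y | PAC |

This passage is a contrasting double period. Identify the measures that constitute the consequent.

measures 52–55

In a double period the four phrases pair into a large antecedent (phrases 1–2, ending half cadence) and a large consequent (phrases 3–4, ending perfect authentic cadence). The consequent spans bars 52-55.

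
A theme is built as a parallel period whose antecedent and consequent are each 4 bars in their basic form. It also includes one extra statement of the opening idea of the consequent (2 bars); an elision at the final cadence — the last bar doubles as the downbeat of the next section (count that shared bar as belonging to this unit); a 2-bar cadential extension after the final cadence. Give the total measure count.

12 measures

Basic parallel period: 4 + 4 = 8 bars.
8 (basic form) + 2 (extra statement) + 2 (cadential extension) = 12.
The elision shares a bar with the next section but does not change this unit's count.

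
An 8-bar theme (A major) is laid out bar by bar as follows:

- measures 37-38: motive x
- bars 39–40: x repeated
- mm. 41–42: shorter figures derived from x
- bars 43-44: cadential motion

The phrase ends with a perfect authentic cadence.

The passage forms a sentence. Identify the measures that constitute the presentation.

measures 37–40

The presentation of a sentence is the basic idea (mm. 37–38) plus its repetition (bars 39-40); the presentation is therefore mm. 37–40.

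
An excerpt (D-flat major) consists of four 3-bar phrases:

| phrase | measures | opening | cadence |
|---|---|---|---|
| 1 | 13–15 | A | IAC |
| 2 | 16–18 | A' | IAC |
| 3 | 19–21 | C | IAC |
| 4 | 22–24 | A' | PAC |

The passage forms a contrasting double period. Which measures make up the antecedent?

measures 13–18

In a double period the four phrases pair into a large antecedent (phrases 1–2, ending imperfect authentic cadence) and a large consequent (phrases 3–4, ending perfect authentic cadence). The antecedent spans measures 13-18.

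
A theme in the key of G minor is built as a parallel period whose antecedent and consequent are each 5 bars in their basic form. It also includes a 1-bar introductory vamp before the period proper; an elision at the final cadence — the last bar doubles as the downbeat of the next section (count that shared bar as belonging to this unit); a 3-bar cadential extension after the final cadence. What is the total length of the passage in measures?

14 measures

Basic parallel period: 5 + 5 = 10 bars.
10 (basic form) + 1 (introduction) + 3 (cadential extension) = 14.
The elision shares a bar with the next section but does not change this unit's count.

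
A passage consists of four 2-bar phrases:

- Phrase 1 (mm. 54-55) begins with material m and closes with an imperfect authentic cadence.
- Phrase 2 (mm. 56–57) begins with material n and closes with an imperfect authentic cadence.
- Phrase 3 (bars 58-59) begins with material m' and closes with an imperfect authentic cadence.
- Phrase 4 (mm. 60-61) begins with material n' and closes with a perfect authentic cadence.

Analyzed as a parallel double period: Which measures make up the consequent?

measures 58–61

In a double period the four phrases pair into a large antecedent (phrases 1–2, ending imperfect authentic cadence) and a large consequent (phrases 3–4, ending perfect authentic cadence). The consequent spans measures 58–61.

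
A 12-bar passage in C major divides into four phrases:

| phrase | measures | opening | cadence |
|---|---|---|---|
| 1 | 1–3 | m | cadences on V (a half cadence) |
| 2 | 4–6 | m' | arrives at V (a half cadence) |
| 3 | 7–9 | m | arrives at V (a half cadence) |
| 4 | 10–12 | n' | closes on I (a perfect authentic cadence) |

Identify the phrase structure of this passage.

Four phrases in two halves: the first half (mm. 1-6) ends with a half cadence, the second (measures 7–12) with a perfect authentic cadence — a large antecedent–consequent pair, i.e. a double period.
Phrase 3 begins with the same material as phrase 1, making it parallel.

parallel double period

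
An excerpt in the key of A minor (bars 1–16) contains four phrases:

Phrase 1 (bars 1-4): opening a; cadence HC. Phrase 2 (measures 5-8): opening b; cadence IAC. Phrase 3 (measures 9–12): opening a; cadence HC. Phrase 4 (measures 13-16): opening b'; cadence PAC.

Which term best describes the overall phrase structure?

Four phrases in two halves: the first half (mm. 1–8) ends with an imperfect authentic cadence, the second (mm. 9–16) with a perfect authentic cadence — a large antecedent–consequent pair, i.e. a double period.
Phrase 3 begins with the same material as phrase 1, making it parallel.

parallel double period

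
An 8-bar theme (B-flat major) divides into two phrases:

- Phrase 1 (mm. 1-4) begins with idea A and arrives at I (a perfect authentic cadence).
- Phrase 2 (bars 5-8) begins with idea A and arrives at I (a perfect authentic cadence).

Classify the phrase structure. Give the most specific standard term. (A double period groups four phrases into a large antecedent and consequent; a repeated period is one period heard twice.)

repeated phrase

Both phrases have the same opening (A) and the same cadence (perfect authentic cadence): the second is a restatement, not a consequent, so this is a repeated phrase rather than a period.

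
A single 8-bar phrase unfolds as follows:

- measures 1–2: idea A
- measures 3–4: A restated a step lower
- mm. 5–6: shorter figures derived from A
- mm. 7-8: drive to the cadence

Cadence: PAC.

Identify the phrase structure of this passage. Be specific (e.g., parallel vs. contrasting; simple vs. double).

Basic idea (bars 1-2) + its repetition (mm. 3–4) form the presentation; fragmentation and cadence (bars 5-8) form the continuation — the 8-bar whole is a sentence.

sentence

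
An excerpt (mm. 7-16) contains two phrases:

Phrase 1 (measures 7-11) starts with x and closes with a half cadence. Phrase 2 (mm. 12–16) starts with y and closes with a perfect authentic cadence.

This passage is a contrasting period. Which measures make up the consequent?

The antecedent is the phrase ending with the weaker cadence (half cadence, phrase 1) and the consequent the one ending more conclusively (perfect authentic cadence, phrase 2); the consequent is mm. 12–16.

measures 12–16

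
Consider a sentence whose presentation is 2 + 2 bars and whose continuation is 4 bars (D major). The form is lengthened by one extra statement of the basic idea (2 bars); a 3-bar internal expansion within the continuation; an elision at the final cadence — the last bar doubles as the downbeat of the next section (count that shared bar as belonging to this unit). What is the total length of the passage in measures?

Basic sentence: 2 + 2 + 4 = 8 bars.
8 (basic form) + 2 (extra statement) + 3 (internal expansion) = 13.
The elision shares a bar with the next section but does not change this unit's count.

13 measures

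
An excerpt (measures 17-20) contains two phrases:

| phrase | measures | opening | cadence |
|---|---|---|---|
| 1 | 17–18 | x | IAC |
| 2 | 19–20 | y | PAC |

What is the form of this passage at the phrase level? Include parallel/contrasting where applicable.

Phrase 1 ends with an imperfect authentic cadence (weaker) and phrase 2 with a perfect authentic cadence (stronger): antecedent + consequent = a period.
The two phrases open with different material (x / y), so the period is contrasting.

contrasting period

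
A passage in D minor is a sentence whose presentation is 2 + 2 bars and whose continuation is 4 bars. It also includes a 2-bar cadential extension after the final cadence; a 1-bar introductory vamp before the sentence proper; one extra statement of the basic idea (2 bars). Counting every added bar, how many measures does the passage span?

13 measures

Basic sentence: 2 + 2 + 4 = 8 bars.
8 (basic form) + 2 (cadential extension) + 1 (introduction) + 2 (extra statement) = 13.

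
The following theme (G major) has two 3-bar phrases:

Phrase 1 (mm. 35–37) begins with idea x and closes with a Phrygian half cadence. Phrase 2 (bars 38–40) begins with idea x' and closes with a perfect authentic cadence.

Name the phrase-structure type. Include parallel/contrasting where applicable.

parallel period

Phrase 1 ends with a Phrygian half cadence (weaker) and phrase 2 with a perfect authentic cadence (stronger): antecedent + consequent = a period.
The two phrases open with the same material (x / x'), so the period is parallel.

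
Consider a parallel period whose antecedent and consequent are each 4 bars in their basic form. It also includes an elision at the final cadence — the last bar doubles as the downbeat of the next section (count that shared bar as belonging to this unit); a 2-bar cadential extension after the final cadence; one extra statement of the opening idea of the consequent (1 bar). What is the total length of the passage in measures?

11 measures

Basic parallel period: 4 + 4 = 8 bars.
8 (basic form) + 2 (cadential extension) + 1 (extra statement) = 11.
The elision shares a bar with the next section but does not change this unit's count.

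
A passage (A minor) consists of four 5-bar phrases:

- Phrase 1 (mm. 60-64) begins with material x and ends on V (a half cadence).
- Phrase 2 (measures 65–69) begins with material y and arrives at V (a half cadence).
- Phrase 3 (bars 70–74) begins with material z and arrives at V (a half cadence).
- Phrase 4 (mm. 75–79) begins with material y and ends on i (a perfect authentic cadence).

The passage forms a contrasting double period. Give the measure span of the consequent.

measures 70–79

In a double period the first pair of phrases (ending half cadence) is the large antecedent and the second pair (ending perfect authentic cadence) is the large consequent; the consequent is measures 70–79.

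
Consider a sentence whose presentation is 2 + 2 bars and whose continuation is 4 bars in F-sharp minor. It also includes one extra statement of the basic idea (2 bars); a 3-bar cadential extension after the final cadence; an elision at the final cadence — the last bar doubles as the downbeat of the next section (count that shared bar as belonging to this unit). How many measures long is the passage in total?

13 measures

Basic sentence: 2 + 2 + 4 = 8 bars.
8 (basic form) + 2 (extra statement) + 3 (cadential extension) = 13.
The elision shares a bar with the next section but does not change this unit's count.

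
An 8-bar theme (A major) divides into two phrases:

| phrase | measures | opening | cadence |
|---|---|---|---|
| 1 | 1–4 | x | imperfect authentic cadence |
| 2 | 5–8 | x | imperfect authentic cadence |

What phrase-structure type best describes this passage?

Both phrases have the same opening (x) and the same cadence (imperfect authentic cadence): the second is a restatement, not a consequent, so this is a repeated phrase rather than a period.

repeated phrase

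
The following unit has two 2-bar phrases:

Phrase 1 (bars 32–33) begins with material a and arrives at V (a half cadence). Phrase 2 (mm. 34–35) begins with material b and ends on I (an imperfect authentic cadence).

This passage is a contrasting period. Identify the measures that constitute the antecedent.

measures 32–33

The antecedent is the phrase ending with the weaker cadence (half cadence, phrase 1) and the consequent the one ending more conclusively (imperfect authentic cadence, phrase 2); the antecedent is mm. 32–33.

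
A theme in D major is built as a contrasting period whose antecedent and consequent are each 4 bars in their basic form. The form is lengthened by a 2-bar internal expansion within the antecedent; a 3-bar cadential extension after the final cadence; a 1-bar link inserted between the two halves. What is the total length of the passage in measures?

Basic contrasting period: 4 + 4 = 8 bars.
8 (basic form) + 2 (internal expansion) + 3 (cadential extension) + 1 (link) = 14.

14 measures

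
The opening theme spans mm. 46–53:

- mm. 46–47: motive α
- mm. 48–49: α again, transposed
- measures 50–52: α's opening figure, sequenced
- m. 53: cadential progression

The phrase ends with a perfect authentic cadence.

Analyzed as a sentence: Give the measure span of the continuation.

After the presentation (mm. 46-49), the continuation covers the fragmentation through the cadence: bars 50-53.

measures 50–53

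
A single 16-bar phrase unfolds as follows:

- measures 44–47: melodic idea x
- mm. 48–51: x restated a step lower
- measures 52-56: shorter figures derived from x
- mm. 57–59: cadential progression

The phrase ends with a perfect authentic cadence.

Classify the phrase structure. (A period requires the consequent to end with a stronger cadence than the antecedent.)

Basic idea (mm. 44–47) + its repetition (mm. 48–51) form the presentation; fragmentation and cadence (bars 52–59) form the continuation — the 16-bar whole is a sentence.

sentence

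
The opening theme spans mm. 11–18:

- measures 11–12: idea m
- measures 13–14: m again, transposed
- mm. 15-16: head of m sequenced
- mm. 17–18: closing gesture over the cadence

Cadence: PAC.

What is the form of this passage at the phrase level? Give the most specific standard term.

Basic idea (mm. 11-12) + its repetition (mm. 13-14) form the presentation; fragmentation and cadence (bars 15-18) form the continuation — the 8-bar whole is a sentence.

sentence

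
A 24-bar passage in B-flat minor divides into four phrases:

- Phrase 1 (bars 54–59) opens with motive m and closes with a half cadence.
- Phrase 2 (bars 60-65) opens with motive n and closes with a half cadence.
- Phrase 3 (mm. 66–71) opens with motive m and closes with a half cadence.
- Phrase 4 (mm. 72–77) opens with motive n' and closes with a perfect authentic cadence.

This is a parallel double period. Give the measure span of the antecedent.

measures 54–65

In a double period the first pair of phrases (ending half cadence) is the large antecedent and the second pair (ending perfect authentic cadence) is the large consequent; the antecedent is measures 54–65.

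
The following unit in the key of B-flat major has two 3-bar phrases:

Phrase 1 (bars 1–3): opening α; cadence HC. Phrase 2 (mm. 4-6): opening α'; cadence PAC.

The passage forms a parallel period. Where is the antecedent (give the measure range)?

measures 1–3

The antecedent is the phrase ending with the weaker cadence (half cadence, phrase 1) and the consequent the one ending more conclusively (perfect authentic cadence, phrase 2); the antecedent is bars 1-3.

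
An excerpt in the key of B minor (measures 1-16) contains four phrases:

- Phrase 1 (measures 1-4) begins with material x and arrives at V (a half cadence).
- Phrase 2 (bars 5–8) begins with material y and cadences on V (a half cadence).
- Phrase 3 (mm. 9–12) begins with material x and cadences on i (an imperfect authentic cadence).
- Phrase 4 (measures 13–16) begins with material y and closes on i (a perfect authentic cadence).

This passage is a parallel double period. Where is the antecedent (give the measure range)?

In a double period the four phrases pair into a large antecedent (phrases 1–2, ending half cadence) and a large consequent (phrases 3–4, ending perfect authentic cadence). The antecedent spans bars 1–8.

measures 1–8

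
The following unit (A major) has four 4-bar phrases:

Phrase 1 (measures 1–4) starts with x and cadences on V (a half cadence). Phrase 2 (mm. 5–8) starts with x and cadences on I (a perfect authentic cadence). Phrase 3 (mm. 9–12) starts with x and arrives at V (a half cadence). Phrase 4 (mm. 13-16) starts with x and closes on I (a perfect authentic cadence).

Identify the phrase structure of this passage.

The cadence pattern HC–PAC–HC–PAC is weak–strong twice, and phrases 3–4 restate phrases 1–2: a period heard twice, not a double period (which would end weakly at phrase 2).

repeated period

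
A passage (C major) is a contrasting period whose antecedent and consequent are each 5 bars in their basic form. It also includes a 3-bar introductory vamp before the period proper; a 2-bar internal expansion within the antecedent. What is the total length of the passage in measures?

Basic contrasting period: 5 + 5 = 10 bars.
10 (basic form) + 3 (introduction) + 2 (internal expansion) = 15.

15 measures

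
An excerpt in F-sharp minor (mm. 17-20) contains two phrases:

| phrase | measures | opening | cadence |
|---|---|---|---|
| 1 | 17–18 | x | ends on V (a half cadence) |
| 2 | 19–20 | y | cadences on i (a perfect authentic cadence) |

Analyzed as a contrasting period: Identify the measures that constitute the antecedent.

The antecedent is the phrase ending with the weaker cadence (half cadence, phrase 1) and the consequent the one ending more conclusively (perfect authentic cadence, phrase 2); the antecedent is mm. 17–18.

measures 17–18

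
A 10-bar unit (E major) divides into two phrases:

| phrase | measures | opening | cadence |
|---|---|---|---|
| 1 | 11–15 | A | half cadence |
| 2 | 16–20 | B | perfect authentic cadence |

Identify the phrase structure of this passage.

Phrase 1 ends with a half cadence (weaker) and phrase 2 with a perfect authentic cadence (stronger): antecedent + consequent = a period.
The two phrases open with different material (A / B), so the period is contrasting.

contrasting period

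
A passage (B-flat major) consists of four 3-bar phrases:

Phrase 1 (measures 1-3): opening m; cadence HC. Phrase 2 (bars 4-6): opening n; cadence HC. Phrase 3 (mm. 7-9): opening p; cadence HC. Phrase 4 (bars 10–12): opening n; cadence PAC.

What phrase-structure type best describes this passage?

Four phrases in two halves: the first half (measures 1–6) ends with a half cadence, the second (measures 7–12) with a perfect authentic cadence — a large antecedent–consequent pair, i.e. a double period.
Phrase 3 begins with different material from phrase 1, making it contrasting.

contrasting double period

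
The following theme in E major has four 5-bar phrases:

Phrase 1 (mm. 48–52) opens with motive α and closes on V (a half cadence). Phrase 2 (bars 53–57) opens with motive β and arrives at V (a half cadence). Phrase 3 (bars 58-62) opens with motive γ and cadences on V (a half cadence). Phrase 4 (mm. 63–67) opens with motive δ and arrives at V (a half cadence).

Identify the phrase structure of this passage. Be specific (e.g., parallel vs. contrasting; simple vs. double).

phrase group

Phrase 4 ends with a half cadence, no stronger than phrase 2's half cadence, so the four phrases do not form a double period; nor do phrases 3–4 duplicate 1–2, so it is not a repeated period. With no phrase reaching a conclusive cadence, the passage is a phrase group.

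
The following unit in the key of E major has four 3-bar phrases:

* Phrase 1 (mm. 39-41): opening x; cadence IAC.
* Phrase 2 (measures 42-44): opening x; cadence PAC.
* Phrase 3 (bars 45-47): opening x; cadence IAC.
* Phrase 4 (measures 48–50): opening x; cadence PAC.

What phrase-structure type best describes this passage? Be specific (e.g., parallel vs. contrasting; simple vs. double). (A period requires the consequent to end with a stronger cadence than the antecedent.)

The cadence pattern IAC–PAC–IAC–PAC is weak–strong twice, and phrases 3–4 restate phrases 1–2: a period heard twice, not a double period (which would end weakly at phrase 2).

repeated period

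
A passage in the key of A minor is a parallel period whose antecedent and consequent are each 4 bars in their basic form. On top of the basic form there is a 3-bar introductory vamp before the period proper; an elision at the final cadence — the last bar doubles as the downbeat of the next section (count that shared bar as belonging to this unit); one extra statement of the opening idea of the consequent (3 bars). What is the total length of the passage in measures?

Basic parallel period: 4 + 4 = 8 bars.
8 (basic form) + 3 (introduction) + 3 (extra statement) = 14.
The elision shares a bar with the next section but does not change this unit's count.

14 measures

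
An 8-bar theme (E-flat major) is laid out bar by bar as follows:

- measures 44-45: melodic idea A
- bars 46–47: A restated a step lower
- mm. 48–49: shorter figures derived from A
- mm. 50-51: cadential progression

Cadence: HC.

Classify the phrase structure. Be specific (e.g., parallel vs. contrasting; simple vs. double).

sentence

Basic idea (measures 44–45) + its repetition (measures 46–47) form the presentation; fragmentation and cadence (mm. 48–51) form the continuation — the 8-bar whole is a sentence.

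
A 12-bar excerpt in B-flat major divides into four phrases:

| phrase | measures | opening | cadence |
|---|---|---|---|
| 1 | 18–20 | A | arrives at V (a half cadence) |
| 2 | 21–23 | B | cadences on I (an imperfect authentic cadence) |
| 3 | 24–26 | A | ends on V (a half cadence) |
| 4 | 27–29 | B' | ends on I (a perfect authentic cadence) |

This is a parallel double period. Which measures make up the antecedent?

In a double period the first pair of phrases (ending imperfect authentic cadence) is the large antecedent and the second pair (ending perfect authentic cadence) is the large consequent; the antecedent is measures 18–23.

measures 18–23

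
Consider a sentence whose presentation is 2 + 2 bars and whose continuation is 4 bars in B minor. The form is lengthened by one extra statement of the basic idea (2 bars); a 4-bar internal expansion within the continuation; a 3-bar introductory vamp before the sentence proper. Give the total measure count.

17 measures

Basic sentence: 2 + 2 + 4 = 8 bars.
8 (basic form) + 2 (extra statement) + 4 (internal expansion) + 3 (introduction) = 17.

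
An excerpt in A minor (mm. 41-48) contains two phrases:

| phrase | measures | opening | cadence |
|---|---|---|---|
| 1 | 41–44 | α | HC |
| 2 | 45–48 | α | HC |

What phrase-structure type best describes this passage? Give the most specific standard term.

repeated phrase

Both phrases have the same opening (α) and the same cadence (half cadence): the second is a restatement, not a consequent, so this is a repeated phrase rather than a period.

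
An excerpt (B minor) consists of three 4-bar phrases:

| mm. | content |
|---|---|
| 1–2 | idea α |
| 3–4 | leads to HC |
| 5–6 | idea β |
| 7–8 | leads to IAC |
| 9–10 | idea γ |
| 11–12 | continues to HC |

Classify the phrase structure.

phrase group

The final phrase closes with a half cadence, which is not stronger than the preceding imperfect authentic cadence; the 3 phrases lack an overall antecedent–consequent design and so form a phrase group.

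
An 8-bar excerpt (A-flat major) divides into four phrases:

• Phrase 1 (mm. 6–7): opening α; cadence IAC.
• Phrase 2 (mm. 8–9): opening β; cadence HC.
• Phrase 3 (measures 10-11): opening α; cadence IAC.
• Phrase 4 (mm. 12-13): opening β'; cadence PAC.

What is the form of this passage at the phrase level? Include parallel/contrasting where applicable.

parallel double period

Four phrases in two halves: the first half (mm. 6-9) ends with a half cadence, the second (bars 10–13) with a perfect authentic cadence — a large antecedent–consequent pair, i.e. a double period.
Phrase 3 begins with the same material as phrase 1, making it parallel.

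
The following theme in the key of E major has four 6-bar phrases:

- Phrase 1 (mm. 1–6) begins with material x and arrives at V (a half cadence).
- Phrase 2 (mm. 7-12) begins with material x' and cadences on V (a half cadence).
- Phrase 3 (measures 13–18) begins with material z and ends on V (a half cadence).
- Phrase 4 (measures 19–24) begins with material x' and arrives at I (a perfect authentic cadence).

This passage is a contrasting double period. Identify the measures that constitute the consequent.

In a double period the four phrases pair into a large antecedent (phrases 1–2, ending half cadence) and a large consequent (phrases 3–4, ending perfect authentic cadence). The consequent spans mm. 13–24.

measures 13–24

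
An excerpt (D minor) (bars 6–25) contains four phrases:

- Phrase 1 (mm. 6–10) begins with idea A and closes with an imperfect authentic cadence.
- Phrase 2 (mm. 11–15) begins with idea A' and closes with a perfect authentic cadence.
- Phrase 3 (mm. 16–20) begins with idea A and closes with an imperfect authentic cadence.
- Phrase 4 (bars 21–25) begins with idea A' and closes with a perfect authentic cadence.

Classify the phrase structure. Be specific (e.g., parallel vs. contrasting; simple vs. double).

The cadence pattern IAC–PAC–IAC–PAC is weak–strong twice, and phrases 3–4 restate phrases 1–2: a period heard twice, not a double period (which would end weakly at phrase 2).

repeated period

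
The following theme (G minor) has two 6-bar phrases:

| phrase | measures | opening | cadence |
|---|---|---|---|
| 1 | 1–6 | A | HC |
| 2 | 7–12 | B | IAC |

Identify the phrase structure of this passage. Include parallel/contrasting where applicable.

contrasting period

Phrase 1 ends with a half cadence (weaker) and phrase 2 with an imperfect authentic cadence (stronger): antecedent + consequent = a period.
The two phrases open with different material (A / B), so the period is contrasting.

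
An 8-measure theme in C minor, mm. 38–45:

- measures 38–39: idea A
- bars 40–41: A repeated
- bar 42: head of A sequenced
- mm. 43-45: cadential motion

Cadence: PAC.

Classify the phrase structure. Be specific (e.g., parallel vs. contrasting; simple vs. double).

sentence

Basic idea (bars 38-39) + its repetition (mm. 40–41) form the presentation; fragmentation and cadence (mm. 42–45) form the continuation — the 8-bar whole is a sentence.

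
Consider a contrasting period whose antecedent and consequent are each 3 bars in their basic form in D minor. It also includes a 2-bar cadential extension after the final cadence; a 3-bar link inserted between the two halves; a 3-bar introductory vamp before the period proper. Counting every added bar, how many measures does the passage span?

14 measures

Basic contrasting period: 3 + 3 = 6 bars.
6 (basic form) + 2 (cadential extension) + 3 (link) + 3 (introduction) = 14.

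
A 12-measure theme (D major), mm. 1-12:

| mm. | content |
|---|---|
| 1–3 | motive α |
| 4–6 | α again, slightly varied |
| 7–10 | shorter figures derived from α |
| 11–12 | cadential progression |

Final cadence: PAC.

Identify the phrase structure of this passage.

sentence

Basic idea (mm. 1-3) + its repetition (bars 4-6) form the presentation; fragmentation and cadence (bars 7-12) form the continuation — the 12-bar whole is a sentence.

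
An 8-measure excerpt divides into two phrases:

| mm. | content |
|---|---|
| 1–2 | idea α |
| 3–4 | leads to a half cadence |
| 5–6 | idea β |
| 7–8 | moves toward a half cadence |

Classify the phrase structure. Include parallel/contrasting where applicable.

phrase group

The second phrase closes with a half cadence, which is not stronger than the first phrase's half cadence; without a weak→strong cadential pair there is no antecedent–consequent relationship, so this is a phrase group rather than a period.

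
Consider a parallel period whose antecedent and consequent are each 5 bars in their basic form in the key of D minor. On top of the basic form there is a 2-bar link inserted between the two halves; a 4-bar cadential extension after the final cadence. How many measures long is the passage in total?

Basic parallel period: 5 + 5 = 10 bars.
10 (basic form) + 2 (link) + 4 (cadential extension) = 16.

16 measures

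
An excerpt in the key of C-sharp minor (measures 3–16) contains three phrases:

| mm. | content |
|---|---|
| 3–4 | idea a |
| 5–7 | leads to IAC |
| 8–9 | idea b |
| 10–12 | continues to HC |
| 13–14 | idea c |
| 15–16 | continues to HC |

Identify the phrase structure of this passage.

The final phrase closes with a half cadence, which is not stronger than the preceding half cadence; the 3 phrases lack an overall antecedent–consequent design and so form a phrase group.

phrase group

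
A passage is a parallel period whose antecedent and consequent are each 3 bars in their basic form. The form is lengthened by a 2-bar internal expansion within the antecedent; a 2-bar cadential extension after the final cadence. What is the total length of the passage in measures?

10 measures

Basic parallel period: 3 + 3 = 6 bars.
6 (basic form) + 2 (internal expansion) + 2 (cadential extension) = 10.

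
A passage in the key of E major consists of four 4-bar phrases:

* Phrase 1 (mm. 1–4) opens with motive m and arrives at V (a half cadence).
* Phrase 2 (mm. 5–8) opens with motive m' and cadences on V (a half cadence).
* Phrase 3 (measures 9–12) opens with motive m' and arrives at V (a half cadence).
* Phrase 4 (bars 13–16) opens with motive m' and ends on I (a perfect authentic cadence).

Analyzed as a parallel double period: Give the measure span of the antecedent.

In a double period the four phrases pair into a large antecedent (phrases 1–2, ending half cadence) and a large consequent (phrases 3–4, ending perfect authentic cadence). The antecedent spans bars 1–8.

measures 1–8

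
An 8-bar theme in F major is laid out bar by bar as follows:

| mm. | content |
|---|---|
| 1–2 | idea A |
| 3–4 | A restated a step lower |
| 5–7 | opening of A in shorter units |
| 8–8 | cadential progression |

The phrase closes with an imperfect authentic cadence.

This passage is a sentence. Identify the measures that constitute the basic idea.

The presentation of a sentence is the basic idea (measures 1–2) plus its repetition (mm. 3-4); the basic idea is therefore mm. 1–2.

measures 1–2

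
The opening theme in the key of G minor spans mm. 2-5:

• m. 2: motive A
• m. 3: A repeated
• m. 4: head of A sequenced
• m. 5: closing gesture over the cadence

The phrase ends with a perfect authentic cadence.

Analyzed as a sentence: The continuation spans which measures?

After the presentation (mm. 2–3), the continuation covers the fragmentation through the cadence: mm. 4–5.

measures 4–5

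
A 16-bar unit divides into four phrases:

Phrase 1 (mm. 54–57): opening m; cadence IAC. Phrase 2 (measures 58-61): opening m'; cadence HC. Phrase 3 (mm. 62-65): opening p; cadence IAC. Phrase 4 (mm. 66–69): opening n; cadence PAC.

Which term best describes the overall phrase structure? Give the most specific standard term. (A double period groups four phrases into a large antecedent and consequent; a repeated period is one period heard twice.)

Four phrases in two halves: the first half (mm. 54–61) ends with a half cadence, the second (bars 62–69) with a perfect authentic cadence — a large antecedent–consequent pair, i.e. a double period.
Phrase 3 begins with different material from phrase 1, making it contrasting.

contrasting double period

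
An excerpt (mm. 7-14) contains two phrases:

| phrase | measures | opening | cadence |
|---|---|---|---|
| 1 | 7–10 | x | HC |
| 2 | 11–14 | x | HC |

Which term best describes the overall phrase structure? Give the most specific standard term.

Both phrases have the same opening (x) and the same cadence (half cadence): the second is a restatement, not a consequent, so this is a repeated phrase rather than a period.

repeated phrase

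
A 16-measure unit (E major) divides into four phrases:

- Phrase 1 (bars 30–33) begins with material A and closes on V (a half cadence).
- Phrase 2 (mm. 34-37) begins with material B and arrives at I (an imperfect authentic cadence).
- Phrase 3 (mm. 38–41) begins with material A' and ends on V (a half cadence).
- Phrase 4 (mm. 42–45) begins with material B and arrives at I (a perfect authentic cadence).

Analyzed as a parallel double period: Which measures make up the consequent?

In a double period the four phrases pair into a large antecedent (phrases 1–2, ending imperfect authentic cadence) and a large consequent (phrases 3–4, ending perfect authentic cadence). The consequent spans bars 38–45.

measures 38–45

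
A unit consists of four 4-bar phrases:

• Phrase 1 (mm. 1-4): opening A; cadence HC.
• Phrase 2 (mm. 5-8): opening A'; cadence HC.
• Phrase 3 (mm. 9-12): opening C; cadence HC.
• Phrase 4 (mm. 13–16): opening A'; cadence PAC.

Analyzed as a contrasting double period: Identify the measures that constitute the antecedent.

In a double period the four phrases pair into a large antecedent (phrases 1–2, ending half cadence) and a large consequent (phrases 3–4, ending perfect authentic cadence). The antecedent spans mm. 1–8.

measures 1–8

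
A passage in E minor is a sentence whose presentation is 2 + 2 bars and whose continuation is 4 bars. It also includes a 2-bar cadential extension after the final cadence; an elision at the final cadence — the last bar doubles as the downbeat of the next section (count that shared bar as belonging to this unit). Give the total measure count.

Basic sentence: 2 + 2 + 4 = 8 bars.
8 (basic form) + 2 (cadential extension) = 10.
The elision shares a bar with the next section but does not change this unit's count.

10 measures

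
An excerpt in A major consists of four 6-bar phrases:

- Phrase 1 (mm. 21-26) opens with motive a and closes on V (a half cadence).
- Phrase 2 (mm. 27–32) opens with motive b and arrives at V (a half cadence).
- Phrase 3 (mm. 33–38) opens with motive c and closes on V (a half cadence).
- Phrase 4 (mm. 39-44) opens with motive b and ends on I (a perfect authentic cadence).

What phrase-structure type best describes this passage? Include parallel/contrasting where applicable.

contrasting double period

Four phrases in two halves: the first half (bars 21-32) ends with a half cadence, the second (bars 33-44) with a perfect authentic cadence — a large antecedent–consequent pair, i.e. a double period.
Phrase 3 begins with different material from phrase 1, making it contrasting.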